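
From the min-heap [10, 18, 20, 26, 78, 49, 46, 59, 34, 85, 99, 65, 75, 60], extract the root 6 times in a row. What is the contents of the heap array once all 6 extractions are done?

[49, 59, 75, 60, 78, 85, 99, 65]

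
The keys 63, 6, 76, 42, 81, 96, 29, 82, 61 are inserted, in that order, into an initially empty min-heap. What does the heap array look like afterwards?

[6, 42, 29, 61, 81, 96, 76, 82, 63]

Insert 63:
  append 63 at index 0 → [63] (no swap needed)
Insert 6:
  append 6 at index 1 → [63, 6]
  6 < parent 63 at index 0, swap → [6, 63]
Insert 76:
  append 76 at index 2 → [6, 63, 76] (no swap needed)
Insert 42:
  append 42 at index 3 → [6, 63, 76, 42]
  42 < parent 63 at index 1, swap → [6, 42, 76, 63]
Insert 81:
  append 81 at index 4 → [6, 42, 76, 63, 81] (no swap needed)
Insert 96:
  append 96 at index 5 → [6, 42, 76, 63, 81, 96] (no swap needed)
Insert 29:
  append 29 at index 6 → [6, 42, 76, 63, 81, 96, 29]
  29 < parent 76 at index 2, swap → [6, 42, 29, 63, 81, 96, 76]
Insert 82:
  append 82 at index 7 → [6, 42, 29, 63, 81, 96, 76, 82] (no swap needed)
Insert 61:
  append 61 at index 8 → [6, 42, 29, 63, 81, 96, 76, 82, 61]
  61 < parent 63 at index 3, swap → [6, 42, 29, 61, 81, 96, 76, 82, 63]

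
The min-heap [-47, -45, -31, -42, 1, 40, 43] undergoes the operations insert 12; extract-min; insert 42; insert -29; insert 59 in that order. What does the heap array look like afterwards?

insert 12:
  append 12 at index 7 → [-47, -45, -31, -42, 1, 40, 43, 12] (no swap needed)
extract-min → returns -47:
  remove root -47; move last element 12 to root → [12, -45, -31, -42, 1, 40, 43]
  12 vs smaller child -45 at index 1, swap → [-45, 12, -31, -42, 1, 40, 43]
  12 vs smaller child -42 at index 3, swap → [-45, -42, -31, 12, 1, 40, 43]
insert 42:
  append 42 at index 7 → [-45, -42, -31, 12, 1, 40, 43, 42] (no swap needed)
insert -29:
  append -29 at index 8 → [-45, -42, -31, 12, 1, 40, 43, 42, -29]
  -29 < parent 12 at index 3, swap → [-45, -42, -31, -29, 1, 40, 43, 42, 12]
insert 59:
  append 59 at index 9 → [-45, -42, -31, -29, 1, 40, 43, 42, 12, 59] (no swap needed)

[-45, -42, -31, -29, 1, 40, 43, 42, 12, 59]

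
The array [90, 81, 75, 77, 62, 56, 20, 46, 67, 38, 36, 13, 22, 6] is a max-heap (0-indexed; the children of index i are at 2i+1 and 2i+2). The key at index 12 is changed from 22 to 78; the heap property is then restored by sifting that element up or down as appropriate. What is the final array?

[90, 81, 78, 77, 62, 75, 20, 46, 67, 38, 36, 13, 56, 6]

set index 12 from 22 to 78 → [90, 81, 75, 77, 62, 56, 20, 46, 67, 38, 36, 13, 78, 6]
78 > parent 56 at index 5, swap → [90, 81, 75, 77, 62, 78, 20, 46, 67, 38, 36, 13, 56, 6]
78 > parent 75 at index 2, swap → [90, 81, 78, 77, 62, 75, 20, 46, 67, 38, 36, 13, 56, 6]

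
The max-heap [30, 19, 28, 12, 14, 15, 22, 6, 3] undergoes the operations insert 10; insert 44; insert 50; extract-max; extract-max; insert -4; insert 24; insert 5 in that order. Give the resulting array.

[30, 19, 28, 12, 14, 24, 22, 6, 3, 10, -4, 15, 5]

insert 10:
  append 10 at index 9 → [30, 19, 28, 12, 14, 15, 22, 6, 3, 10] (no swap needed)
insert 44:
  append 44 at index 10 → [30, 19, 28, 12, 14, 15, 22, 6, 3, 10, 44]
  44 > parent 14 at index 4, swap → [30, 19, 28, 12, 44, 15, 22, 6, 3, 10, 14]
  44 > parent 19 at index 1, swap → [30, 44, 28, 12, 19, 15, 22, 6, 3, 10, 14]
  44 > parent 30 at index 0, swap → [44, 30, 28, 12, 19, 15, 22, 6, 3, 10, 14]
insert 50:
  append 50 at index 11 → [44, 30, 28, 12, 19, 15, 22, 6, 3, 10, 14, 50]
  50 > parent 15 at index 5, swap → [44, 30, 28, 12, 19, 50, 22, 6, 3, 10, 14, 15]
  50 > parent 28 at index 2, swap → [44, 30, 50, 12, 19, 28, 22, 6, 3, 10, 14, 15]
  50 > parent 44 at index 0, swap → [50, 30, 44, 12, 19, 28, 22, 6, 3, 10, 14, 15]
extract-max → returns 50:
  remove root 50; move last element 15 to root → [15, 30, 44, 12, 19, 28, 22, 6, 3, 10, 14]
  15 vs larger child 44 at index 2, swap → [44, 30, 15, 12, 19, 28, 22, 6, 3, 10, 14]
  15 vs larger child 28 at index 5, swap → [44, 30, 28, 12, 19, 15, 22, 6, 3, 10, 14]
extract-max → returns 44:
  remove root 44; move last element 14 to root → [14, 30, 28, 12, 19, 15, 22, 6, 3, 10]
  14 vs larger child 30 at index 1, swap → [30, 14, 28, 12, 19, 15, 22, 6, 3, 10]
  14 vs larger child 19 at index 4, swap → [30, 19, 28, 12, 14, 15, 22, 6, 3, 10]
insert -4:
  append -4 at index 10 → [30, 19, 28, 12, 14, 15, 22, 6, 3, 10, -4] (no swap needed)
insert 24:
  append 24 at index 11 → [30, 19, 28, 12, 14, 15, 22, 6, 3, 10, -4, 24]
  24 > parent 15 at index 5, swap → [30, 19, 28, 12, 14, 24, 22, 6, 3, 10, -4, 15]
insert 5:
  append 5 at index 12 → [30, 19, 28, 12, 14, 24, 22, 6, 3, 10, -4, 15, 5] (no swap needed)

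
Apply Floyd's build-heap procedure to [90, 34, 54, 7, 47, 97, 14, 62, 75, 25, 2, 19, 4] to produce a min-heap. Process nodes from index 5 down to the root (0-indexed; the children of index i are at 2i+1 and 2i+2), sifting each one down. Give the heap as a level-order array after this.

[2, 7, 4, 62, 25, 19, 14, 90, 75, 34, 47, 54, 97]

sift down from index 5:
  97 vs smaller child 4 at index 12, swap → [90, 34, 54, 7, 47, 4, 14, 62, 75, 25, 2, 19, 97]
sift down from index 4:
  47 vs smaller child 2 at index 10, swap → [90, 34, 54, 7, 2, 4, 14, 62, 75, 25, 47, 19, 97]
sift down from index 3: already satisfies heap property
sift down from index 2:
  54 vs smaller child 4 at index 5, swap → [90, 34, 4, 7, 2, 54, 14, 62, 75, 25, 47, 19, 97]
  54 vs smaller child 19 at index 11, swap → [90, 34, 4, 7, 2, 19, 14, 62, 75, 25, 47, 54, 97]
sift down from index 1:
  34 vs smaller child 2 at index 4, swap → [90, 2, 4, 7, 34, 19, 14, 62, 75, 25, 47, 54, 97]
  34 vs smaller child 25 at index 9, swap → [90, 2, 4, 7, 25, 19, 14, 62, 75, 34, 47, 54, 97]
sift down from index 0:
  90 vs smaller child 2 at index 1, swap → [2, 90, 4, 7, 25, 19, 14, 62, 75, 34, 47, 54, 97]
  90 vs smaller child 7 at index 3, swap → [2, 7, 4, 90, 25, 19, 14, 62, 75, 34, 47, 54, 97]
  90 vs smaller child 62 at index 7, swap → [2, 7, 4, 62, 25, 19, 14, 90, 75, 34, 47, 54, 97]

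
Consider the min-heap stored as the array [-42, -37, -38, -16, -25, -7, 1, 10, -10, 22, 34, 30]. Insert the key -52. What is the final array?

[-52, -37, -42, -16, -25, -38, 1, 10, -10, 22, 34, 30, -7]

append -52 at index 12 → [-42, -37, -38, -16, -25, -7, 1, 10, -10, 22, 34, 30, -52]
-52 < parent -7 at index 5, swap → [-42, -37, -38, -16, -25, -52, 1, 10, -10, 22, 34, 30, -7]
-52 < parent -38 at index 2, swap → [-42, -37, -52, -16, -25, -38, 1, 10, -10, 22, 34, 30, -7]
-52 < parent -42 at index 0, swap → [-52, -37, -42, -16, -25, -38, 1, 10, -10, 22, 34, 30, -7]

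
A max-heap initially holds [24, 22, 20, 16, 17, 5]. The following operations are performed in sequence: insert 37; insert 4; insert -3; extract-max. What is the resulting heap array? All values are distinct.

[24, 22, 20, 16, 17, 5, -3, 4]

insert 37:
  append 37 at index 6 → [24, 22, 20, 16, 17, 5, 37]
  37 > parent 20 at index 2, swap → [24, 22, 37, 16, 17, 5, 20]
  37 > parent 24 at index 0, swap → [37, 22, 24, 16, 17, 5, 20]
insert 4:
  append 4 at index 7 → [37, 22, 24, 16, 17, 5, 20, 4] (no swap needed)
insert -3:
  append -3 at index 8 → [37, 22, 24, 16, 17, 5, 20, 4, -3] (no swap needed)
extract-max → returns 37:
  remove root 37; move last element -3 to root → [-3, 22, 24, 16, 17, 5, 20, 4]
  -3 vs larger child 24 at index 2, swap → [24, 22, -3, 16, 17, 5, 20, 4]
  -3 vs larger child 20 at index 6, swap → [24, 22, 20, 16, 17, 5, -3, 4]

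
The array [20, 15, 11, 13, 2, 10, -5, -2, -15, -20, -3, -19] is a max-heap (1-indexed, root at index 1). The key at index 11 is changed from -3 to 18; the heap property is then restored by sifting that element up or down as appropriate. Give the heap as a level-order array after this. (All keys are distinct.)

[20, 18, 11, 13, 15, 10, -5, -2, -15, -20, 2, -19]

set index 11 from -3 to 18 → [20, 15, 11, 13, 2, 10, -5, -2, -15, -20, 18, -19]
18 > parent 2 at index 5, swap → [20, 15, 11, 13, 18, 10, -5, -2, -15, -20, 2, -19]
18 > parent 15 at index 2, swap → [20, 18, 11, 13, 15, 10, -5, -2, -15, -20, 2, -19]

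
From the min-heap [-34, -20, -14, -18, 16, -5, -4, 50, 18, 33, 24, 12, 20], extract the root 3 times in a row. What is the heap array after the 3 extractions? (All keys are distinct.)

[-14, 12, -5, 18, 16, 24, -4, 50, 20, 33]

extract-min #1 returns -34:
  remove root -34; move last element 20 to root → [20, -20, -14, -18, 16, -5, -4, 50, 18, 33, 24, 12]
  20 vs smaller child -20 at index 1, swap → [-20, 20, -14, -18, 16, -5, -4, 50, 18, 33, 24, 12]
  20 vs smaller child -18 at index 3, swap → [-20, -18, -14, 20, 16, -5, -4, 50, 18, 33, 24, 12]
  20 vs smaller child 18 at index 8, swap → [-20, -18, -14, 18, 16, -5, -4, 50, 20, 33, 24, 12]
extract-min #2 returns -20:
  remove root -20; move last element 12 to root → [12, -18, -14, 18, 16, -5, -4, 50, 20, 33, 24]
  12 vs smaller child -18 at index 1, swap → [-18, 12, -14, 18, 16, -5, -4, 50, 20, 33, 24]
extract-min #3 returns -18:
  remove root -18; move last element 24 to root → [24, 12, -14, 18, 16, -5, -4, 50, 20, 33]
  24 vs smaller child -14 at index 2, swap → [-14, 12, 24, 18, 16, -5, -4, 50, 20, 33]
  24 vs smaller child -5 at index 5, swap → [-14, 12, -5, 18, 16, 24, -4, 50, 20, 33]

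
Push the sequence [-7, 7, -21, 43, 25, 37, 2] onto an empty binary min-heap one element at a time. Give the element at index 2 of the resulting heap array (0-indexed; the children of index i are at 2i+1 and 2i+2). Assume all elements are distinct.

-7

Insert -7:
  append -7 at index 0 → [-7] (no swap needed)
Insert 7:
  append 7 at index 1 → [-7, 7] (no swap needed)
Insert -21:
  append -21 at index 2 → [-7, 7, -21]
  -21 < parent -7 at index 0, swap → [-21, 7, -7]
Insert 43:
  append 43 at index 3 → [-21, 7, -7, 43] (no swap needed)
Insert 25:
  append 25 at index 4 → [-21, 7, -7, 43, 25] (no swap needed)
Insert 37:
  append 37 at index 5 → [-21, 7, -7, 43, 25, 37] (no swap needed)
Insert 2:
  append 2 at index 6 → [-21, 7, -7, 43, 25, 37, 2] (no swap needed)
resulting array: [-21, 7, -7, 43, 25, 37, 2]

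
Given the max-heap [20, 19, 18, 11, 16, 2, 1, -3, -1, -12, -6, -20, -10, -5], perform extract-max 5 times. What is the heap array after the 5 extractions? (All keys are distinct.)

extract-max #1 returns 20:
  remove root 20; move last element -5 to root → [-5, 19, 18, 11, 16, 2, 1, -3, -1, -12, -6, -20, -10]
  -5 vs larger child 19 at index 1, swap → [19, -5, 18, 11, 16, 2, 1, -3, -1, -12, -6, -20, -10]
  -5 vs larger child 16 at index 4, swap → [19, 16, 18, 11, -5, 2, 1, -3, -1, -12, -6, -20, -10]
extract-max #2 returns 19:
  remove root 19; move last element -10 to root → [-10, 16, 18, 11, -5, 2, 1, -3, -1, -12, -6, -20]
  -10 vs larger child 18 at index 2, swap → [18, 16, -10, 11, -5, 2, 1, -3, -1, -12, -6, -20]
  -10 vs larger child 2 at index 5, swap → [18, 16, 2, 11, -5, -10, 1, -3, -1, -12, -6, -20]
extract-max #3 returns 18:
  remove root 18; move last element -20 to root → [-20, 16, 2, 11, -5, -10, 1, -3, -1, -12, -6]
  -20 vs larger child 16 at index 1, swap → [16, -20, 2, 11, -5, -10, 1, -3, -1, -12, -6]
  -20 vs larger child 11 at index 3, swap → [16, 11, 2, -20, -5, -10, 1, -3, -1, -12, -6]
  -20 vs larger child -1 at index 8, swap → [16, 11, 2, -1, -5, -10, 1, -3, -20, -12, -6]
extract-max #4 returns 16:
  remove root 16; move last element -6 to root → [-6, 11, 2, -1, -5, -10, 1, -3, -20, -12]
  -6 vs larger child 11 at index 1, swap → [11, -6, 2, -1, -5, -10, 1, -3, -20, -12]
  -6 vs larger child -1 at index 3, swap → [11, -1, 2, -6, -5, -10, 1, -3, -20, -12]
  -6 vs larger child -3 at index 7, swap → [11, -1, 2, -3, -5, -10, 1, -6, -20, -12]
extract-max #5 returns 11:
  remove root 11; move last element -12 to root → [-12, -1, 2, -3, -5, -10, 1, -6, -20]
  -12 vs larger child 2 at index 2, swap → [2, -1, -12, -3, -5, -10, 1, -6, -20]
  -12 vs larger child 1 at index 6, swap → [2, -1, 1, -3, -5, -10, -12, -6, -20]

[2, -1, 1, -3, -5, -10, -12, -6, -20]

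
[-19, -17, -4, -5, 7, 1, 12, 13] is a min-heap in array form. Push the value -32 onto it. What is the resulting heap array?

[-32, -19, -4, -17, 7, 1, 12, 13, -5]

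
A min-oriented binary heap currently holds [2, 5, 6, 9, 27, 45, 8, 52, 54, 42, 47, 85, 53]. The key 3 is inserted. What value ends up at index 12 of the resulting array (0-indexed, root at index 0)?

53

append 3 at index 13 → [2, 5, 6, 9, 27, 45, 8, 52, 54, 42, 47, 85, 53, 3]
3 < parent 8 at index 6, swap → [2, 5, 6, 9, 27, 45, 3, 52, 54, 42, 47, 85, 53, 8]
3 < parent 6 at index 2, swap → [2, 5, 3, 9, 27, 45, 6, 52, 54, 42, 47, 85, 53, 8]
resulting array: [2, 5, 3, 9, 27, 45, 6, 52, 54, 42, 47, 85, 53, 8]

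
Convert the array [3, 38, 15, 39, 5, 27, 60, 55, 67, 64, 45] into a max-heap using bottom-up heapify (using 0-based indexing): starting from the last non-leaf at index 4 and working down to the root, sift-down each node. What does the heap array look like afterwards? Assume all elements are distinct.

[67, 64, 60, 55, 45, 27, 15, 38, 39, 5, 3]

sift down from index 4:
  5 vs larger child 64 at index 9, swap → [3, 38, 15, 39, 64, 27, 60, 55, 67, 5, 45]
sift down from index 3:
  39 vs larger child 67 at index 8, swap → [3, 38, 15, 67, 64, 27, 60, 55, 39, 5, 45]
sift down from index 2:
  15 vs larger child 60 at index 6, swap → [3, 38, 60, 67, 64, 27, 15, 55, 39, 5, 45]
sift down from index 1:
  38 vs larger child 67 at index 3, swap → [3, 67, 60, 38, 64, 27, 15, 55, 39, 5, 45]
  38 vs larger child 55 at index 7, swap → [3, 67, 60, 55, 64, 27, 15, 38, 39, 5, 45]
sift down from index 0:
  3 vs larger child 67 at index 1, swap → [67, 3, 60, 55, 64, 27, 15, 38, 39, 5, 45]
  3 vs larger child 64 at index 4, swap → [67, 64, 60, 55, 3, 27, 15, 38, 39, 5, 45]
  3 vs larger child 45 at index 10, swap → [67, 64, 60, 55, 45, 27, 15, 38, 39, 5, 3]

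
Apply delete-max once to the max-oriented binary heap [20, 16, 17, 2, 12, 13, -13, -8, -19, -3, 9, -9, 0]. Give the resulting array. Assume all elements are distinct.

remove root 20; move last element 0 to root → [0, 16, 17, 2, 12, 13, -13, -8, -19, -3, 9, -9]
0 vs larger child 17 at index 2, swap → [17, 16, 0, 2, 12, 13, -13, -8, -19, -3, 9, -9]
0 vs larger child 13 at index 5, swap → [17, 16, 13, 2, 12, 0, -13, -8, -19, -3, 9, -9]

[17, 16, 13, 2, 12, 0, -13, -8, -19, -3, 9, -9]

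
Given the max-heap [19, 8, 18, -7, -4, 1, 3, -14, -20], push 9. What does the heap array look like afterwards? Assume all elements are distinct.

[19, 9, 18, -7, 8, 1, 3, -14, -20, -4]

append 9 at index 9 → [19, 8, 18, -7, -4, 1, 3, -14, -20, 9]
9 > parent -4 at index 4, swap → [19, 8, 18, -7, 9, 1, 3, -14, -20, -4]
9 > parent 8 at index 1, swap → [19, 9, 18, -7, 8, 1, 3, -14, -20, -4]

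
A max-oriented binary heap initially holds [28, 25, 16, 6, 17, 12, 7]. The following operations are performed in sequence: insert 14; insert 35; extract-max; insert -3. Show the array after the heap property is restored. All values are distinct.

[28, 25, 16, 14, 17, 12, 7, 6, -3]

insert 14:
  append 14 at index 7 → [28, 25, 16, 6, 17, 12, 7, 14]
  14 > parent 6 at index 3, swap → [28, 25, 16, 14, 17, 12, 7, 6]
insert 35:
  append 35 at index 8 → [28, 25, 16, 14, 17, 12, 7, 6, 35]
  35 > parent 14 at index 3, swap → [28, 25, 16, 35, 17, 12, 7, 6, 14]
  35 > parent 25 at index 1, swap → [28, 35, 16, 25, 17, 12, 7, 6, 14]
  35 > parent 28 at index 0, swap → [35, 28, 16, 25, 17, 12, 7, 6, 14]
extract-max → returns 35:
  remove root 35; move last element 14 to root → [14, 28, 16, 25, 17, 12, 7, 6]
  14 vs larger child 28 at index 1, swap → [28, 14, 16, 25, 17, 12, 7, 6]
  14 vs larger child 25 at index 3, swap → [28, 25, 16, 14, 17, 12, 7, 6]
insert -3:
  append -3 at index 8 → [28, 25, 16, 14, 17, 12, 7, 6, -3] (no swap needed)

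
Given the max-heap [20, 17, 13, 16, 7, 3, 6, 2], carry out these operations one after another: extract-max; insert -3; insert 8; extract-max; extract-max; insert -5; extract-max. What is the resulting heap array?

[8, 7, 6, 2, -5, 3, -3]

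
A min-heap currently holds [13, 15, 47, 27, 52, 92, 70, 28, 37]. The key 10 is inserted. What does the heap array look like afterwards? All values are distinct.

append 10 at index 9 → [13, 15, 47, 27, 52, 92, 70, 28, 37, 10]
10 < parent 52 at index 4, swap → [13, 15, 47, 27, 10, 92, 70, 28, 37, 52]
10 < parent 15 at index 1, swap → [13, 10, 47, 27, 15, 92, 70, 28, 37, 52]
10 < parent 13 at index 0, swap → [10, 13, 47, 27, 15, 92, 70, 28, 37, 52]

[10, 13, 47, 27, 15, 92, 70, 28, 37, 52]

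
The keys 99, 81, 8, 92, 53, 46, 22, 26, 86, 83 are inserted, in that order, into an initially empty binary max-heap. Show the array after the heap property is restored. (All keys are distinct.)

Insert 99:
  append 99 at index 0 → [99] (no swap needed)
Insert 81:
  append 81 at index 1 → [99, 81] (no swap needed)
Insert 8:
  append 8 at index 2 → [99, 81, 8] (no swap needed)
Insert 92:
  append 92 at index 3 → [99, 81, 8, 92]
  92 > parent 81 at index 1, swap → [99, 92, 8, 81]
Insert 53:
  append 53 at index 4 → [99, 92, 8, 81, 53] (no swap needed)
Insert 46:
  append 46 at index 5 → [99, 92, 8, 81, 53, 46]
  46 > parent 8 at index 2, swap → [99, 92, 46, 81, 53, 8]
Insert 22:
  append 22 at index 6 → [99, 92, 46, 81, 53, 8, 22] (no swap needed)
Insert 26:
  append 26 at index 7 → [99, 92, 46, 81, 53, 8, 22, 26] (no swap needed)
Insert 86:
  append 86 at index 8 → [99, 92, 46, 81, 53, 8, 22, 26, 86]
  86 > parent 81 at index 3, swap → [99, 92, 46, 86, 53, 8, 22, 26, 81]
Insert 83:
  append 83 at index 9 → [99, 92, 46, 86, 53, 8, 22, 26, 81, 83]
  83 > parent 53 at index 4, swap → [99, 92, 46, 86, 83, 8, 22, 26, 81, 53]

[99, 92, 46, 86, 83, 8, 22, 26, 81, 53]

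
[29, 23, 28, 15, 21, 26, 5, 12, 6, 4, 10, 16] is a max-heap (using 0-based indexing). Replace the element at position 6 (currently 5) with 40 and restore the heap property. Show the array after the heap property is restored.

[40, 23, 29, 15, 21, 26, 28, 12, 6, 4, 10, 16]

set index 6 from 5 to 40 → [29, 23, 28, 15, 21, 26, 40, 12, 6, 4, 10, 16]
40 > parent 28 at index 2, swap → [29, 23, 40, 15, 21, 26, 28, 12, 6, 4, 10, 16]
40 > parent 29 at index 0, swap → [40, 23, 29, 15, 21, 26, 28, 12, 6, 4, 10, 16]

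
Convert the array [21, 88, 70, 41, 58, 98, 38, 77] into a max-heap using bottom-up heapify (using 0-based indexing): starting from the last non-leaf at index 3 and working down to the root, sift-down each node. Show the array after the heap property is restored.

[98, 88, 70, 77, 58, 21, 38, 41]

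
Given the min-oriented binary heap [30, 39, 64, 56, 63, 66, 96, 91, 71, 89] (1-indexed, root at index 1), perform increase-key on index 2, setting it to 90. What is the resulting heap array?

set index 2 from 39 to 90 → [30, 90, 64, 56, 63, 66, 96, 91, 71, 89]
90 vs smaller child 56 at index 4, swap → [30, 56, 64, 90, 63, 66, 96, 91, 71, 89]
90 vs smaller child 71 at index 9, swap → [30, 56, 64, 71, 63, 66, 96, 91, 90, 89]

[30, 56, 64, 71, 63, 66, 96, 91, 90, 89]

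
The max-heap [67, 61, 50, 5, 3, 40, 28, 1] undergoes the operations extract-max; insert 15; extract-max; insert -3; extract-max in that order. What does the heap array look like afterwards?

extract-max → returns 67:
  remove root 67; move last element 1 to root → [1, 61, 50, 5, 3, 40, 28]
  1 vs larger child 61 at index 1, swap → [61, 1, 50, 5, 3, 40, 28]
  1 vs larger child 5 at index 3, swap → [61, 5, 50, 1, 3, 40, 28]
insert 15:
  append 15 at index 7 → [61, 5, 50, 1, 3, 40, 28, 15]
  15 > parent 1 at index 3, swap → [61, 5, 50, 15, 3, 40, 28, 1]
  15 > parent 5 at index 1, swap → [61, 15, 50, 5, 3, 40, 28, 1]
extract-max → returns 61:
  remove root 61; move last element 1 to root → [1, 15, 50, 5, 3, 40, 28]
  1 vs larger child 50 at index 2, swap → [50, 15, 1, 5, 3, 40, 28]
  1 vs larger child 40 at index 5, swap → [50, 15, 40, 5, 3, 1, 28]
insert -3:
  append -3 at index 7 → [50, 15, 40, 5, 3, 1, 28, -3] (no swap needed)
extract-max → returns 50:
  remove root 50; move last element -3 to root → [-3, 15, 40, 5, 3, 1, 28]
  -3 vs larger child 40 at index 2, swap → [40, 15, -3, 5, 3, 1, 28]
  -3 vs larger child 28 at index 6, swap → [40, 15, 28, 5, 3, 1, -3]

[40, 15, 28, 5, 3, 1, -3]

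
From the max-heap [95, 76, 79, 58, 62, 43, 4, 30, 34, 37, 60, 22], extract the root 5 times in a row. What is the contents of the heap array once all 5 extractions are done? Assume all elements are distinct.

extract-max #1 returns 95:
  remove root 95; move last element 22 to root → [22, 76, 79, 58, 62, 43, 4, 30, 34, 37, 60]
  22 vs larger child 79 at index 2, swap → [79, 76, 22, 58, 62, 43, 4, 30, 34, 37, 60]
  22 vs larger child 43 at index 5, swap → [79, 76, 43, 58, 62, 22, 4, 30, 34, 37, 60]
extract-max #2 returns 79:
  remove root 79; move last element 60 to root → [60, 76, 43, 58, 62, 22, 4, 30, 34, 37]
  60 vs larger child 76 at index 1, swap → [76, 60, 43, 58, 62, 22, 4, 30, 34, 37]
  60 vs larger child 62 at index 4, swap → [76, 62, 43, 58, 60, 22, 4, 30, 34, 37]
extract-max #3 returns 76:
  remove root 76; move last element 37 to root → [37, 62, 43, 58, 60, 22, 4, 30, 34]
  37 vs larger child 62 at index 1, swap → [62, 37, 43, 58, 60, 22, 4, 30, 34]
  37 vs larger child 60 at index 4, swap → [62, 60, 43, 58, 37, 22, 4, 30, 34]
extract-max #4 returns 62:
  remove root 62; move last element 34 to root → [34, 60, 43, 58, 37, 22, 4, 30]
  34 vs larger child 60 at index 1, swap → [60, 34, 43, 58, 37, 22, 4, 30]
  34 vs larger child 58 at index 3, swap → [60, 58, 43, 34, 37, 22, 4, 30]
extract-max #5 returns 60:
  remove root 60; move last element 30 to root → [30, 58, 43, 34, 37, 22, 4]
  30 vs larger child 58 at index 1, swap → [58, 30, 43, 34, 37, 22, 4]
  30 vs larger child 37 at index 4, swap → [58, 37, 43, 34, 30, 22, 4]

[58, 37, 43, 34, 30, 22, 4]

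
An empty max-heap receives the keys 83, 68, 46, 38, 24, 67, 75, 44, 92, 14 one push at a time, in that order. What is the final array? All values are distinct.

Insert 83:
  append 83 at index 0 → [83] (no swap needed)
Insert 68:
  append 68 at index 1 → [83, 68] (no swap needed)
Insert 46:
  append 46 at index 2 → [83, 68, 46] (no swap needed)
Insert 38:
  append 38 at index 3 → [83, 68, 46, 38] (no swap needed)
Insert 24:
  append 24 at index 4 → [83, 68, 46, 38, 24] (no swap needed)
Insert 67:
  append 67 at index 5 → [83, 68, 46, 38, 24, 67]
  67 > parent 46 at index 2, swap → [83, 68, 67, 38, 24, 46]
Insert 75:
  append 75 at index 6 → [83, 68, 67, 38, 24, 46, 75]
  75 > parent 67 at index 2, swap → [83, 68, 75, 38, 24, 46, 67]
Insert 44:
  append 44 at index 7 → [83, 68, 75, 38, 24, 46, 67, 44]
  44 > parent 38 at index 3, swap → [83, 68, 75, 44, 24, 46, 67, 38]
Insert 92:
  append 92 at index 8 → [83, 68, 75, 44, 24, 46, 67, 38, 92]
  92 > parent 44 at index 3, swap → [83, 68, 75, 92, 24, 46, 67, 38, 44]
  92 > parent 68 at index 1, swap → [83, 92, 75, 68, 24, 46, 67, 38, 44]
  92 > parent 83 at index 0, swap → [92, 83, 75, 68, 24, 46, 67, 38, 44]
Insert 14:
  append 14 at index 9 → [92, 83, 75, 68, 24, 46, 67, 38, 44, 14] (no swap needed)

[92, 83, 75, 68, 24, 46, 67, 38, 44, 14]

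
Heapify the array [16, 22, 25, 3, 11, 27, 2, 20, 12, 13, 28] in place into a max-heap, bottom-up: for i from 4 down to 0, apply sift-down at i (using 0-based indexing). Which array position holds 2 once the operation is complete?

sift down from index 4:
  11 vs larger child 28 at index 10, swap → [16, 22, 25, 3, 28, 27, 2, 20, 12, 13, 11]
sift down from index 3:
  3 vs larger child 20 at index 7, swap → [16, 22, 25, 20, 28, 27, 2, 3, 12, 13, 11]
sift down from index 2:
  25 vs larger child 27 at index 5, swap → [16, 22, 27, 20, 28, 25, 2, 3, 12, 13, 11]
sift down from index 1:
  22 vs larger child 28 at index 4, swap → [16, 28, 27, 20, 22, 25, 2, 3, 12, 13, 11]
sift down from index 0:
  16 vs larger child 28 at index 1, swap → [28, 16, 27, 20, 22, 25, 2, 3, 12, 13, 11]
  16 vs larger child 22 at index 4, swap → [28, 22, 27, 20, 16, 25, 2, 3, 12, 13, 11]
resulting array: [28, 22, 27, 20, 16, 25, 2, 3, 12, 13, 11]

6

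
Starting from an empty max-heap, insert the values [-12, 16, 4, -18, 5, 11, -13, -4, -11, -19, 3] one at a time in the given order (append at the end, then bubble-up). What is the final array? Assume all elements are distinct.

Insert -12:
  append -12 at index 0 → [-12] (no swap needed)
Insert 16:
  append 16 at index 1 → [-12, 16]
  16 > parent -12 at index 0, swap → [16, -12]
Insert 4:
  append 4 at index 2 → [16, -12, 4] (no swap needed)
Insert -18:
  append -18 at index 3 → [16, -12, 4, -18] (no swap needed)
Insert 5:
  append 5 at index 4 → [16, -12, 4, -18, 5]
  5 > parent -12 at index 1, swap → [16, 5, 4, -18, -12]
Insert 11:
  append 11 at index 5 → [16, 5, 4, -18, -12, 11]
  11 > parent 4 at index 2, swap → [16, 5, 11, -18, -12, 4]
Insert -13:
  append -13 at index 6 → [16, 5, 11, -18, -12, 4, -13] (no swap needed)
Insert -4:
  append -4 at index 7 → [16, 5, 11, -18, -12, 4, -13, -4]
  -4 > parent -18 at index 3, swap → [16, 5, 11, -4, -12, 4, -13, -18]
Insert -11:
  append -11 at index 8 → [16, 5, 11, -4, -12, 4, -13, -18, -11] (no swap needed)
Insert -19:
  append -19 at index 9 → [16, 5, 11, -4, -12, 4, -13, -18, -11, -19] (no swap needed)
Insert 3:
  append 3 at index 10 → [16, 5, 11, -4, -12, 4, -13, -18, -11, -19, 3]
  3 > parent -12 at index 4, swap → [16, 5, 11, -4, 3, 4, -13, -18, -11, -19, -12]

[16, 5, 11, -4, 3, 4, -13, -18, -11, -19, -12]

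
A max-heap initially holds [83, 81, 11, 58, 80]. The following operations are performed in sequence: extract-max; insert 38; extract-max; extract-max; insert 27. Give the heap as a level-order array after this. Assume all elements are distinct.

extract-max → returns 83:
  remove root 83; move last element 80 to root → [80, 81, 11, 58]
  80 vs larger child 81 at index 1, swap → [81, 80, 11, 58]
insert 38:
  append 38 at index 4 → [81, 80, 11, 58, 38] (no swap needed)
extract-max → returns 81:
  remove root 81; move last element 38 to root → [38, 80, 11, 58]
  38 vs larger child 80 at index 1, swap → [80, 38, 11, 58]
  38 vs only child 58 at index 3, swap → [80, 58, 11, 38]
extract-max → returns 80:
  remove root 80; move last element 38 to root → [38, 58, 11]
  38 vs larger child 58 at index 1, swap → [58, 38, 11]
insert 27:
  append 27 at index 3 → [58, 38, 11, 27] (no swap needed)

[58, 38, 11, 27]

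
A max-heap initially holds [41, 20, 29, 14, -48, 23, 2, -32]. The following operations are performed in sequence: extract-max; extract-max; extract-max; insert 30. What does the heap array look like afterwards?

extract-max → returns 41:
  remove root 41; move last element -32 to root → [-32, 20, 29, 14, -48, 23, 2]
  -32 vs larger child 29 at index 2, swap → [29, 20, -32, 14, -48, 23, 2]
  -32 vs larger child 23 at index 5, swap → [29, 20, 23, 14, -48, -32, 2]
extract-max → returns 29:
  remove root 29; move last element 2 to root → [2, 20, 23, 14, -48, -32]
  2 vs larger child 23 at index 2, swap → [23, 20, 2, 14, -48, -32]
extract-max → returns 23:
  remove root 23; move last element -32 to root → [-32, 20, 2, 14, -48]
  -32 vs larger child 20 at index 1, swap → [20, -32, 2, 14, -48]
  -32 vs larger child 14 at index 3, swap → [20, 14, 2, -32, -48]
insert 30:
  append 30 at index 5 → [20, 14, 2, -32, -48, 30]
  30 > parent 2 at index 2, swap → [20, 14, 30, -32, -48, 2]
  30 > parent 20 at index 0, swap → [30, 14, 20, -32, -48, 2]

[30, 14, 20, -32, -48, 2]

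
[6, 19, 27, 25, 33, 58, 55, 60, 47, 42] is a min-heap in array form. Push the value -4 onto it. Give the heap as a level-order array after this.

append -4 at index 10 → [6, 19, 27, 25, 33, 58, 55, 60, 47, 42, -4]
-4 < parent 33 at index 4, swap → [6, 19, 27, 25, -4, 58, 55, 60, 47, 42, 33]
-4 < parent 19 at index 1, swap → [6, -4, 27, 25, 19, 58, 55, 60, 47, 42, 33]
-4 < parent 6 at index 0, swap → [-4, 6, 27, 25, 19, 58, 55, 60, 47, 42, 33]

[-4, 6, 27, 25, 19, 58, 55, 60, 47, 42, 33]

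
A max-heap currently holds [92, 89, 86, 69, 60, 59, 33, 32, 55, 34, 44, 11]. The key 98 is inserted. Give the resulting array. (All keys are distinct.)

[98, 89, 92, 69, 60, 86, 33, 32, 55, 34, 44, 11, 59]

append 98 at index 12 → [92, 89, 86, 69, 60, 59, 33, 32, 55, 34, 44, 11, 98]
98 > parent 59 at index 5, swap → [92, 89, 86, 69, 60, 98, 33, 32, 55, 34, 44, 11, 59]
98 > parent 86 at index 2, swap → [92, 89, 98, 69, 60, 86, 33, 32, 55, 34, 44, 11, 59]
98 > parent 92 at index 0, swap → [98, 89, 92, 69, 60, 86, 33, 32, 55, 34, 44, 11, 59]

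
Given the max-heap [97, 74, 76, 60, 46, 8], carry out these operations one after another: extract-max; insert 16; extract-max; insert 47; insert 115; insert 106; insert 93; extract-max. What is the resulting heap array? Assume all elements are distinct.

extract-max → returns 97:
  remove root 97; move last element 8 to root → [8, 74, 76, 60, 46]
  8 vs larger child 76 at index 2, swap → [76, 74, 8, 60, 46]
insert 16:
  append 16 at index 5 → [76, 74, 8, 60, 46, 16]
  16 > parent 8 at index 2, swap → [76, 74, 16, 60, 46, 8]
extract-max → returns 76:
  remove root 76; move last element 8 to root → [8, 74, 16, 60, 46]
  8 vs larger child 74 at index 1, swap → [74, 8, 16, 60, 46]
  8 vs larger child 60 at index 3, swap → [74, 60, 16, 8, 46]
insert 47:
  append 47 at index 5 → [74, 60, 16, 8, 46, 47]
  47 > parent 16 at index 2, swap → [74, 60, 47, 8, 46, 16]
insert 115:
  append 115 at index 6 → [74, 60, 47, 8, 46, 16, 115]
  115 > parent 47 at index 2, swap → [74, 60, 115, 8, 46, 16, 47]
  115 > parent 74 at index 0, swap → [115, 60, 74, 8, 46, 16, 47]
insert 106:
  append 106 at index 7 → [115, 60, 74, 8, 46, 16, 47, 106]
  106 > parent 8 at index 3, swap → [115, 60, 74, 106, 46, 16, 47, 8]
  106 > parent 60 at index 1, swap → [115, 106, 74, 60, 46, 16, 47, 8]
insert 93:
  append 93 at index 8 → [115, 106, 74, 60, 46, 16, 47, 8, 93]
  93 > parent 60 at index 3, swap → [115, 106, 74, 93, 46, 16, 47, 8, 60]
extract-max → returns 115:
  remove root 115; move last element 60 to root → [60, 106, 74, 93, 46, 16, 47, 8]
  60 vs larger child 106 at index 1, swap → [106, 60, 74, 93, 46, 16, 47, 8]
  60 vs larger child 93 at index 3, swap → [106, 93, 74, 60, 46, 16, 47, 8]

[106, 93, 74, 60, 46, 16, 47, 8]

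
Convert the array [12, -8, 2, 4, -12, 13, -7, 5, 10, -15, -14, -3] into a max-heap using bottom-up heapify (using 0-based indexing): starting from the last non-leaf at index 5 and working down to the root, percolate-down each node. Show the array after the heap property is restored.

[13, 10, 12, 5, -12, 2, -7, -8, 4, -15, -14, -3]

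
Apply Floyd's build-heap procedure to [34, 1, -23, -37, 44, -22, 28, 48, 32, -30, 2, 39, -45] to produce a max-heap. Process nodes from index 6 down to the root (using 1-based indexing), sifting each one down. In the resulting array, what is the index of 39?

3

sift down from index 6:
  -22 vs larger child 39 at index 12, swap → [34, 1, -23, -37, 44, 39, 28, 48, 32, -30, 2, -22, -45]
sift down from index 5: already satisfies heap property
sift down from index 4:
  -37 vs larger child 48 at index 8, swap → [34, 1, -23, 48, 44, 39, 28, -37, 32, -30, 2, -22, -45]
sift down from index 3:
  -23 vs larger child 39 at index 6, swap → [34, 1, 39, 48, 44, -23, 28, -37, 32, -30, 2, -22, -45]
  -23 vs larger child -22 at index 12, swap → [34, 1, 39, 48, 44, -22, 28, -37, 32, -30, 2, -23, -45]
sift down from index 2:
  1 vs larger child 48 at index 4, swap → [34, 48, 39, 1, 44, -22, 28, -37, 32, -30, 2, -23, -45]
  1 vs larger child 32 at index 9, swap → [34, 48, 39, 32, 44, -22, 28, -37, 1, -30, 2, -23, -45]
sift down from index 1:
  34 vs larger child 48 at index 2, swap → [48, 34, 39, 32, 44, -22, 28, -37, 1, -30, 2, -23, -45]
  34 vs larger child 44 at index 5, swap → [48, 44, 39, 32, 34, -22, 28, -37, 1, -30, 2, -23, -45]
resulting array: [48, 44, 39, 32, 34, -22, 28, -37, 1, -30, 2, -23, -45]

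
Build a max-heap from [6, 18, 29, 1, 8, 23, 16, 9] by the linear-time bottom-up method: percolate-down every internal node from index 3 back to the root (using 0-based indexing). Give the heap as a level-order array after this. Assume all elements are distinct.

[29, 18, 23, 9, 8, 6, 16, 1]

sift down from index 3:
  1 vs only child 9 at index 7, swap → [6, 18, 29, 9, 8, 23, 16, 1]
sift down from index 2: already satisfies heap property
sift down from index 1: already satisfies heap property
sift down from index 0:
  6 vs larger child 29 at index 2, swap → [29, 18, 6, 9, 8, 23, 16, 1]
  6 vs larger child 23 at index 5, swap → [29, 18, 23, 9, 8, 6, 16, 1]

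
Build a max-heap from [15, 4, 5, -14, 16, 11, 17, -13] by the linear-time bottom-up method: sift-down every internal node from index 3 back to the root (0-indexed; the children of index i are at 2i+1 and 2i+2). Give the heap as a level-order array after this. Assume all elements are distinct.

[17, 16, 15, -13, 4, 11, 5, -14]

sift down from index 3:
  -14 vs only child -13 at index 7, swap → [15, 4, 5, -13, 16, 11, 17, -14]
sift down from index 2:
  5 vs larger child 17 at index 6, swap → [15, 4, 17, -13, 16, 11, 5, -14]
sift down from index 1:
  4 vs larger child 16 at index 4, swap → [15, 16, 17, -13, 4, 11, 5, -14]
sift down from index 0:
  15 vs larger child 17 at index 2, swap → [17, 16, 15, -13, 4, 11, 5, -14]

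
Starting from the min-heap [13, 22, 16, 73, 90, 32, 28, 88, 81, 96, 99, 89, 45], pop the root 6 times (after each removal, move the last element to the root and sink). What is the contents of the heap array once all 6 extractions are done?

[73, 81, 89, 88, 90, 99, 96]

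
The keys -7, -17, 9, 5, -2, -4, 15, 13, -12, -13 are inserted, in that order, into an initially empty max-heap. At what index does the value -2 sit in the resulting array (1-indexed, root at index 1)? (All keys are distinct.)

Insert -7:
  append -7 at index 1 → [-7] (no swap needed)
Insert -17:
  append -17 at index 2 → [-7, -17] (no swap needed)
Insert 9:
  append 9 at index 3 → [-7, -17, 9]
  9 > parent -7 at index 1, swap → [9, -17, -7]
Insert 5:
  append 5 at index 4 → [9, -17, -7, 5]
  5 > parent -17 at index 2, swap → [9, 5, -7, -17]
Insert -2:
  append -2 at index 5 → [9, 5, -7, -17, -2] (no swap needed)
Insert -4:
  append -4 at index 6 → [9, 5, -7, -17, -2, -4]
  -4 > parent -7 at index 3, swap → [9, 5, -4, -17, -2, -7]
Insert 15:
  append 15 at index 7 → [9, 5, -4, -17, -2, -7, 15]
  15 > parent -4 at index 3, swap → [9, 5, 15, -17, -2, -7, -4]
  15 > parent 9 at index 1, swap → [15, 5, 9, -17, -2, -7, -4]
Insert 13:
  append 13 at index 8 → [15, 5, 9, -17, -2, -7, -4, 13]
  13 > parent -17 at index 4, swap → [15, 5, 9, 13, -2, -7, -4, -17]
  13 > parent 5 at index 2, swap → [15, 13, 9, 5, -2, -7, -4, -17]
Insert -12:
  append -12 at index 9 → [15, 13, 9, 5, -2, -7, -4, -17, -12] (no swap needed)
Insert -13:
  append -13 at index 10 → [15, 13, 9, 5, -2, -7, -4, -17, -12, -13] (no swap needed)
resulting array: [15, 13, 9, 5, -2, -7, -4, -17, -12, -13]

5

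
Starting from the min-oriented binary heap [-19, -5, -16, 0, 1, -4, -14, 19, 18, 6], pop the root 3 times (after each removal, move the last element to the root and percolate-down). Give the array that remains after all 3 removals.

[-5, 0, -4, 19, 1, 18, 6]

extract-min #1 returns -19:
  remove root -19; move last element 6 to root → [6, -5, -16, 0, 1, -4, -14, 19, 18]
  6 vs smaller child -16 at index 2, swap → [-16, -5, 6, 0, 1, -4, -14, 19, 18]
  6 vs smaller child -14 at index 6, swap → [-16, -5, -14, 0, 1, -4, 6, 19, 18]
extract-min #2 returns -16:
  remove root -16; move last element 18 to root → [18, -5, -14, 0, 1, -4, 6, 19]
  18 vs smaller child -14 at index 2, swap → [-14, -5, 18, 0, 1, -4, 6, 19]
  18 vs smaller child -4 at index 5, swap → [-14, -5, -4, 0, 1, 18, 6, 19]
extract-min #3 returns -14:
  remove root -14; move last element 19 to root → [19, -5, -4, 0, 1, 18, 6]
  19 vs smaller child -5 at index 1, swap → [-5, 19, -4, 0, 1, 18, 6]
  19 vs smaller child 0 at index 3, swap → [-5, 0, -4, 19, 1, 18, 6]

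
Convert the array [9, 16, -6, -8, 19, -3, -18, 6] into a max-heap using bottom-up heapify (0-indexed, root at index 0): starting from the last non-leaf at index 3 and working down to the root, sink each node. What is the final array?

sift down from index 3:
  -8 vs only child 6 at index 7, swap → [9, 16, -6, 6, 19, -3, -18, -8]
sift down from index 2:
  -6 vs larger child -3 at index 5, swap → [9, 16, -3, 6, 19, -6, -18, -8]
sift down from index 1:
  16 vs larger child 19 at index 4, swap → [9, 19, -3, 6, 16, -6, -18, -8]
sift down from index 0:
  9 vs larger child 19 at index 1, swap → [19, 9, -3, 6, 16, -6, -18, -8]
  9 vs larger child 16 at index 4, swap → [19, 16, -3, 6, 9, -6, -18, -8]

[19, 16, -3, 6, 9, -6, -18, -8]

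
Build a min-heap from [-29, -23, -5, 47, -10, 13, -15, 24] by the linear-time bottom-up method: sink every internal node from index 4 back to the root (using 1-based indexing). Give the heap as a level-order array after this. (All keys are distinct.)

sift down from index 4:
  47 vs only child 24 at index 8, swap → [-29, -23, -5, 24, -10, 13, -15, 47]
sift down from index 3:
  -5 vs smaller child -15 at index 7, swap → [-29, -23, -15, 24, -10, 13, -5, 47]
sift down from index 2: already satisfies heap property
sift down from index 1: already satisfies heap property

[-29, -23, -15, 24, -10, 13, -5, 47]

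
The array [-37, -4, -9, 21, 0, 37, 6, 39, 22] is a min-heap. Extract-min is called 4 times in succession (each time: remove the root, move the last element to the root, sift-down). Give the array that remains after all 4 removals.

[6, 21, 37, 22, 39]

extract-min #1 returns -37:
  remove root -37; move last element 22 to root → [22, -4, -9, 21, 0, 37, 6, 39]
  22 vs smaller child -9 at index 2, swap → [-9, -4, 22, 21, 0, 37, 6, 39]
  22 vs smaller child 6 at index 6, swap → [-9, -4, 6, 21, 0, 37, 22, 39]
extract-min #2 returns -9:
  remove root -9; move last element 39 to root → [39, -4, 6, 21, 0, 37, 22]
  39 vs smaller child -4 at index 1, swap → [-4, 39, 6, 21, 0, 37, 22]
  39 vs smaller child 0 at index 4, swap → [-4, 0, 6, 21, 39, 37, 22]
extract-min #3 returns -4:
  remove root -4; move last element 22 to root → [22, 0, 6, 21, 39, 37]
  22 vs smaller child 0 at index 1, swap → [0, 22, 6, 21, 39, 37]
  22 vs smaller child 21 at index 3, swap → [0, 21, 6, 22, 39, 37]
extract-min #4 returns 0:
  remove root 0; move last element 37 to root → [37, 21, 6, 22, 39]
  37 vs smaller child 6 at index 2, swap → [6, 21, 37, 22, 39]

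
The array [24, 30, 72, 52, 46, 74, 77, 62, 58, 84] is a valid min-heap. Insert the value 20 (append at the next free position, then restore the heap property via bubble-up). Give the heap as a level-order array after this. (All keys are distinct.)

[20, 24, 72, 52, 30, 74, 77, 62, 58, 84, 46]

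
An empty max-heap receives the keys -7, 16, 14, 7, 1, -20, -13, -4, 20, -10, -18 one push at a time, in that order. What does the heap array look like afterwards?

[20, 16, 14, 7, 1, -20, -13, -7, -4, -10, -18]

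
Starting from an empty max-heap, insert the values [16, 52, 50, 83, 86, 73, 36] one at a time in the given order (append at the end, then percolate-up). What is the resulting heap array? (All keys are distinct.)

[86, 83, 73, 16, 52, 50, 36]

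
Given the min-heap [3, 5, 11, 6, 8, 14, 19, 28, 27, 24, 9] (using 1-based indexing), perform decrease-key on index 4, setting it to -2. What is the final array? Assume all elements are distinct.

[-2, 3, 11, 5, 8, 14, 19, 28, 27, 24, 9]

set index 4 from 6 to -2 → [3, 5, 11, -2, 8, 14, 19, 28, 27, 24, 9]
-2 < parent 5 at index 2, swap → [3, -2, 11, 5, 8, 14, 19, 28, 27, 24, 9]
-2 < parent 3 at index 1, swap → [-2, 3, 11, 5, 8, 14, 19, 28, 27, 24, 9]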